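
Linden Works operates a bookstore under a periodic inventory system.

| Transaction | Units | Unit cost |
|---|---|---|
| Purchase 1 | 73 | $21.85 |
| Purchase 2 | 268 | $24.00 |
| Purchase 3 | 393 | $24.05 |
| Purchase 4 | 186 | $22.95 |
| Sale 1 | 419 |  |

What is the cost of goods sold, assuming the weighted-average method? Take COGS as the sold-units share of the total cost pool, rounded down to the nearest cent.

Sale 1, sell 419: 419/920 × $21,747.40 → $9,904.52
Ending inventory (cost pool remaining) = $11,842.88

COGS = $9,904.52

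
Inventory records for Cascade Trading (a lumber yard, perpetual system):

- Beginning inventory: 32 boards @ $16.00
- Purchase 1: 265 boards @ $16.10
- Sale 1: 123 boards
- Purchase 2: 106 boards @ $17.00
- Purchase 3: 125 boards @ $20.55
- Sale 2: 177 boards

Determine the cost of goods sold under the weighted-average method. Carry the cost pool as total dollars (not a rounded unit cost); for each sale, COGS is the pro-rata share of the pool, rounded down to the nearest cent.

After Beginning: 32 on hand, pool $512.00 (≈ $16.0000 each)
After Purchase 1: 297 on hand, pool $4,778.50 (≈ $16.0892 each)
Sale 1, sell 123: 123/297 × $4,778.50 → $1,978.97
After Purchase 2: 280 on hand, pool $4,601.53 (≈ $16.4340 each)
After Purchase 3: 405 on hand, pool $7,170.28 (≈ $17.7044 each)
Sale 2, sell 177: 177/405 × $7,170.28 → $3,133.67
Total COGS = $1,978.97 + $3,133.67 = $5,112.64
Ending inventory (cost pool remaining) = $4,036.61

COGS = $5,112.64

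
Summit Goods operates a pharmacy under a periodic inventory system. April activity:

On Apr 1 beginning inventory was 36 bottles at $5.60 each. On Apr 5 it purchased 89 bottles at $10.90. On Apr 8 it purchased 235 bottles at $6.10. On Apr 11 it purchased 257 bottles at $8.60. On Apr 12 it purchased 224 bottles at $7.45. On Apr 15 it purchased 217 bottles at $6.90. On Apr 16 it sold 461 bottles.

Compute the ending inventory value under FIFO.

Ending inventory = $4,507.70

Apr 16, 461 sold [FIFO — oldest first]: 36 @ $5.60 + 89 @ $10.90 + 235 @ $6.10 + 101 @ $8.60 = $3,473.80
Ending inventory: 156 @ $8.60 + 224 @ $7.45 + 217 @ $6.90 = $4,507.70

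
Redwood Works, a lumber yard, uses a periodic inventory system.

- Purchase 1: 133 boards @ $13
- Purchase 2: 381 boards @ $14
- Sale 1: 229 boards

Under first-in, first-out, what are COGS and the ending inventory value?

Sale 1 (229) [FIFO — oldest first]: 133 @ $13 + 96 @ $14 = $3,073
Ending inventory: 285 @ $14 = $3,990
Check: goods available $7,063 = COGS $3,073 + ending $3,990

COGS = $3,073; ending inventory = $3,990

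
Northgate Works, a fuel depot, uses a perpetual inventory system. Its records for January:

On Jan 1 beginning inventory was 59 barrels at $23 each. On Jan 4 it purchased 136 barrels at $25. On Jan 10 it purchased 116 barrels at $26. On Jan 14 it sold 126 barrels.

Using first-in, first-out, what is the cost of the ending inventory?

Ending inventory = $4,741

Jan 14, 126 sold [FIFO — oldest first]: 59 @ $23 + 67 @ $25 = $3,032
Ending inventory: 69 @ $25 + 116 @ $26 = $4,741
Check: goods available $7,773 = COGS $3,032 + ending $4,741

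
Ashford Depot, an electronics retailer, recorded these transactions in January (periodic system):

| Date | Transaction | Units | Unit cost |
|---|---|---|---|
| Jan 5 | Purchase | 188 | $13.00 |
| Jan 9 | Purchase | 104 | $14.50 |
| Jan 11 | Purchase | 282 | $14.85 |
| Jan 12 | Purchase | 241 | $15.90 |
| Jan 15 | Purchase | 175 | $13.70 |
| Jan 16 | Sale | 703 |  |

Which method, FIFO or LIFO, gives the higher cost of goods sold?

FIFO COGS: 188 @ $13.00 + 104 @ $14.50 + 282 @ $14.85 + 129 @ $15.90 = $10,190.80
LIFO COGS: 175 @ $13.70 + 241 @ $15.90 + 282 @ $14.85 + 5 @ $14.50 = $10,489.60

LIFO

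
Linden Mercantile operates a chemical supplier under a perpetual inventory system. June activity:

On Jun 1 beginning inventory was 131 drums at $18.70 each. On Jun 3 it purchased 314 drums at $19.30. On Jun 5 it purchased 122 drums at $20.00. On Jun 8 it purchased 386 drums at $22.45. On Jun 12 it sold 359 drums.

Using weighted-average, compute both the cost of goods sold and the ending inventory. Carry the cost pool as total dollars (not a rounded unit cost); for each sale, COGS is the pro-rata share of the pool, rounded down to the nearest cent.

After Jun 1: 131 on hand, pool $2,449.70 (≈ $18.7000 each)
After Jun 3: 445 on hand, pool $8,509.90 (≈ $19.1234 each)
After Jun 5: 567 on hand, pool $10,949.90 (≈ $19.3120 each)
After Jun 8: 953 on hand, pool $19,615.60 (≈ $20.5830 each)
Jun 12, sell 359: 359/953 × $19,615.60 → $7,389.29
Ending inventory (cost pool remaining) = $12,226.31
Check: goods available $19,615.60 = COGS $7,389.29 + ending $12,226.31

COGS = $7,389.29; ending inventory = $12,226.31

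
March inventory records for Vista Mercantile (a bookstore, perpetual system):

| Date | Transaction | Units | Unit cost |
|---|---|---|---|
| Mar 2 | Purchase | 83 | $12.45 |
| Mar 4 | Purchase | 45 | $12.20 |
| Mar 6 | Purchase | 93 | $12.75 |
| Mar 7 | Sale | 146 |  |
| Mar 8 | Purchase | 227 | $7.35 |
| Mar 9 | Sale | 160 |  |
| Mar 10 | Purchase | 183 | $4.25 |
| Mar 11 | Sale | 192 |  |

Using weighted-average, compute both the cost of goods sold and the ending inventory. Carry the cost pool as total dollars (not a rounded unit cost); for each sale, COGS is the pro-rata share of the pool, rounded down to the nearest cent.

COGS = $4,394.21; ending inventory = $820.09

After Mar 2: 83 on hand, pool $1,033.35 (≈ $12.4500 each)
After Mar 4: 128 on hand, pool $1,582.35 (≈ $12.3621 each)
After Mar 6: 221 on hand, pool $2,768.10 (≈ $12.5253 each)
Mar 7, sell 146: 146/221 × $2,768.10 → $1,828.69
After Mar 8: 302 on hand, pool $2,607.86 (≈ $8.6353 each)
Mar 9, sell 160: 160/302 × $2,607.86 → $1,381.64
After Mar 10: 325 on hand, pool $2,003.97 (≈ $6.1661 each)
Mar 11, sell 192: 192/325 × $2,003.97 → $1,183.88
Total COGS = $1,828.69 + $1,381.64 + $1,183.88 = $4,394.21
Ending inventory (cost pool remaining) = $820.09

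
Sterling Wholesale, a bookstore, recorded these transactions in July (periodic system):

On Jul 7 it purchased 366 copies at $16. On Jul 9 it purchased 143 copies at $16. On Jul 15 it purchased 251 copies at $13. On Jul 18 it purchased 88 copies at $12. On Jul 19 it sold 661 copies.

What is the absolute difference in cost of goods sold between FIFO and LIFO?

FIFO COGS: 366 @ $16 + 143 @ $16 + 152 @ $13 = $10,120
LIFO COGS: 88 @ $12 + 251 @ $13 + 143 @ $16 + 179 @ $16 = $9,471
Difference = |$10,120 − $9,471| = $649

$649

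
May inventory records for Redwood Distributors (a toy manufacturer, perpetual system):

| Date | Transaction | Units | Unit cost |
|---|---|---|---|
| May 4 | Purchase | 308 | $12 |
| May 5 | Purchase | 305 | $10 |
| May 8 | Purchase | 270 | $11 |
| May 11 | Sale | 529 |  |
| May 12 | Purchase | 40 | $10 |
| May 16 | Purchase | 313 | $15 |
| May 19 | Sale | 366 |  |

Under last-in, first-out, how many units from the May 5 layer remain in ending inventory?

May 11, 529 sold [LIFO — newest first]: 270 @ $11 + 259 @ $10 = $5,560
May 19, 366 sold [LIFO — newest first]: 313 @ $15 + 40 @ $10 + 13 @ $10 = $5,225
Total COGS = $5,560 + $5,225 = $10,785
Ending inventory: 308 @ $12 + 33 @ $10 = $4,026

33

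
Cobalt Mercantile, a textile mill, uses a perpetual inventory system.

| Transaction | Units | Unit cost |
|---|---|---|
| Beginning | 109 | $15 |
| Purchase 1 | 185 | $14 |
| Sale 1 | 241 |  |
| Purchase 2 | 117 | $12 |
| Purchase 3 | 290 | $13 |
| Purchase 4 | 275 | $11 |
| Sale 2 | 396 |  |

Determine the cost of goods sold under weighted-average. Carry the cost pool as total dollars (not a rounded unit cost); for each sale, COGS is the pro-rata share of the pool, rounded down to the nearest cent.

After Beginning: 109 on hand, pool $1,635.00 (≈ $15.0000 each)
After Purchase 1: 294 on hand, pool $4,225.00 (≈ $14.3707 each)
Sale 1, sell 241: 241/294 × $4,225.00 → $3,463.35
After Purchase 2: 170 on hand, pool $2,165.65 (≈ $12.7391 each)
After Purchase 3: 460 on hand, pool $5,935.65 (≈ $12.9036 each)
After Purchase 4: 735 on hand, pool $8,960.65 (≈ $12.1914 each)
Sale 2, sell 396: 396/735 × $8,960.65 → $4,827.77
Total COGS = $3,463.35 + $4,827.77 = $8,291.12
Ending inventory (cost pool remaining) = $4,132.88

COGS = $8,291.12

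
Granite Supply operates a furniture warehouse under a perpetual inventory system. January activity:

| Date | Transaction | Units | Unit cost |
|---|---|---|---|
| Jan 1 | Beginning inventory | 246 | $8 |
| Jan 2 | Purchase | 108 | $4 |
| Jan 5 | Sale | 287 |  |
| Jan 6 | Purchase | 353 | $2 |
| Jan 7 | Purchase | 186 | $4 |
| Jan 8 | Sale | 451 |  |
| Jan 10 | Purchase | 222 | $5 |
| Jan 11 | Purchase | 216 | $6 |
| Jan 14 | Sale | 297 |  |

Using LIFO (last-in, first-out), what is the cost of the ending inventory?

Ending inventory = $1,417

Jan 5, 287 sold [LIFO — newest first]: 108 @ $4 + 179 @ $8 = $1,864
Jan 8, 451 sold [LIFO — newest first]: 186 @ $4 + 265 @ $2 = $1,274
Jan 14, 297 sold [LIFO — newest first]: 216 @ $6 + 81 @ $5 = $1,701
Total COGS = $1,864 + $1,274 + $1,701 = $4,839
Ending inventory: 67 @ $8 + 88 @ $2 + 141 @ $5 = $1,417
Check: goods available $6,256 = COGS $4,839 + ending $1,417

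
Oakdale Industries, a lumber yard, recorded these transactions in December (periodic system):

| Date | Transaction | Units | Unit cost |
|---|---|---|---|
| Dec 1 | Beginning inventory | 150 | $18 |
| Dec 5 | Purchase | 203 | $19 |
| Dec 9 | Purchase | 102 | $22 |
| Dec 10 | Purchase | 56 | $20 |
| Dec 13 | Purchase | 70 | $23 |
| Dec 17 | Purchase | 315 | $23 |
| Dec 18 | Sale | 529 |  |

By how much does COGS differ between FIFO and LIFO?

$1,576

FIFO COGS: 150 @ $18 + 203 @ $19 + 102 @ $22 + 56 @ $20 + 18 @ $23 = $10,335
LIFO COGS: 315 @ $23 + 70 @ $23 + 56 @ $20 + 88 @ $22 = $11,911
Difference = |$10,335 − $11,911| = $1,576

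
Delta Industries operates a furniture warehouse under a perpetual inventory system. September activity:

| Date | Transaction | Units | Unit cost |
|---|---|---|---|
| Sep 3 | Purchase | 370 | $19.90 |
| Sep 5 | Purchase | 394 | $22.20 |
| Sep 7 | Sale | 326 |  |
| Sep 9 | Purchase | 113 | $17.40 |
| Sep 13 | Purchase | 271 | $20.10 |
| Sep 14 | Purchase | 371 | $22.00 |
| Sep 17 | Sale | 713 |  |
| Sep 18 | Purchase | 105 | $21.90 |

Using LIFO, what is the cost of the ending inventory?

Ending inventory = $11,902.90

Sep 7, 326 sold [LIFO — newest first]: 326 @ $22.20 = $7,237.20
Sep 17, 713 sold [LIFO — newest first]: 371 @ $22.00 + 271 @ $20.10 + 71 @ $17.40 = $14,844.50
Total COGS = $7,237.20 + $14,844.50 = $22,081.70
Ending inventory: 370 @ $19.90 + 68 @ $22.20 + 42 @ $17.40 + 105 @ $21.90 = $11,902.90
Check: goods available $33,984.60 = COGS $22,081.70 + ending $11,902.90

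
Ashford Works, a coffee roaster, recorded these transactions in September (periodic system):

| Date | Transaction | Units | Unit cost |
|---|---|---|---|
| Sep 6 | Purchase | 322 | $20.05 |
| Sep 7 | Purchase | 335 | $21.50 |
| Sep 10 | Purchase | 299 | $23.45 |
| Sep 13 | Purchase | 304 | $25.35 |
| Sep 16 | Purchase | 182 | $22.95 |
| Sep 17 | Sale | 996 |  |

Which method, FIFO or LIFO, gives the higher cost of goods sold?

LIFO

FIFO COGS: 322 @ $20.05 + 335 @ $21.50 + 299 @ $23.45 + 40 @ $25.35 = $21,684.15
LIFO COGS: 182 @ $22.95 + 304 @ $25.35 + 299 @ $23.45 + 211 @ $21.50 = $23,431.35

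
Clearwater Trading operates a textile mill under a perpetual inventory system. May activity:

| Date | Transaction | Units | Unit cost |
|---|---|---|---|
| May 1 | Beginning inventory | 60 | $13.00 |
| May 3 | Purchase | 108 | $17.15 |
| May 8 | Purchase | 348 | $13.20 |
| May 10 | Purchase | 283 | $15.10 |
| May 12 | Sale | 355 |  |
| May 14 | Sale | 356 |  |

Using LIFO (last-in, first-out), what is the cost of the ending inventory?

May 12, 355 sold [LIFO — newest first]: 283 @ $15.10 + 72 @ $13.20 = $5,223.70
May 14, 356 sold [LIFO — newest first]: 276 @ $13.20 + 80 @ $17.15 = $5,015.20
Total COGS = $5,223.70 + $5,015.20 = $10,238.90
Ending inventory: 60 @ $13.00 + 28 @ $17.15 = $1,260.20

Ending inventory = $1,260.20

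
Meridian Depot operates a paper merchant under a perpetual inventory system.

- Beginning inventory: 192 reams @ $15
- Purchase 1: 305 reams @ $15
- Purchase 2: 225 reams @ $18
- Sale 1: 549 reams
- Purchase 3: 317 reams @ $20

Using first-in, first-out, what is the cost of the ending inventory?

Ending inventory = $9,454

Sale 1 (549) [FIFO — oldest first]: 192 @ $15 + 305 @ $15 + 52 @ $18 = $8,391
Ending inventory: 173 @ $18 + 317 @ $20 = $9,454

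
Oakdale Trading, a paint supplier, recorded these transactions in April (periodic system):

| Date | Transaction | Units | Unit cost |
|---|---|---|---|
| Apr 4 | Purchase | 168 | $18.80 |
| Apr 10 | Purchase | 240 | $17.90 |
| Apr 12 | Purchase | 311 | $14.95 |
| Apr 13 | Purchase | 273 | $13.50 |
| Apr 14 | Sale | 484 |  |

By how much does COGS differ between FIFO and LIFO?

$1,750.65

FIFO COGS: 168 @ $18.80 + 240 @ $17.90 + 76 @ $14.95 = $8,590.60
LIFO COGS: 273 @ $13.50 + 211 @ $14.95 = $6,839.95
Difference = |$8,590.60 − $6,839.95| = $1,750.65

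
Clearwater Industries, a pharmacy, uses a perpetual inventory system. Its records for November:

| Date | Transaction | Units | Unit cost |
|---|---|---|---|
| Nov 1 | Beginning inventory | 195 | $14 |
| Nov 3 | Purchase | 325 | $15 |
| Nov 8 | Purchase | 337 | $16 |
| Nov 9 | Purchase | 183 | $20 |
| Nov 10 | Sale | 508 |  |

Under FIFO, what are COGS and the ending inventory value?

Nov 10, 508 sold [FIFO — oldest first]: 195 @ $14 + 313 @ $15 = $7,425
Ending inventory: 12 @ $15 + 337 @ $16 + 183 @ $20 = $9,232

COGS = $7,425; ending inventory = $9,232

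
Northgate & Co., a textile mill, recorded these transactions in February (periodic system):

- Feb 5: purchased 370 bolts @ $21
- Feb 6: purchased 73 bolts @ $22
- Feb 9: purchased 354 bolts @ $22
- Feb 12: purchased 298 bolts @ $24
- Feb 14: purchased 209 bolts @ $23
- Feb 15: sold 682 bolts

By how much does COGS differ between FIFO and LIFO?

FIFO COGS: 370 @ $21 + 73 @ $22 + 239 @ $22 = $14,634
LIFO COGS: 209 @ $23 + 298 @ $24 + 175 @ $22 = $15,809
Difference = |$14,634 − $15,809| = $1,175

$1,175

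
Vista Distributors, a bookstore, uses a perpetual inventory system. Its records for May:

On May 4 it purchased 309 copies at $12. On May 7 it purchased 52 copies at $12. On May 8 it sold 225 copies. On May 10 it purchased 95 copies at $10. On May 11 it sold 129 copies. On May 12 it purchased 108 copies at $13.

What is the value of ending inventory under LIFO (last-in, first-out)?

May 8, 225 sold [LIFO — newest first]: 52 @ $12 + 173 @ $12 = $2,700
May 11, 129 sold [LIFO — newest first]: 95 @ $10 + 34 @ $12 = $1,358
Total COGS = $2,700 + $1,358 = $4,058
Ending inventory: 102 @ $12 + 108 @ $13 = $2,628
Check: goods available $6,686 = COGS $4,058 + ending $2,628

Ending inventory = $2,628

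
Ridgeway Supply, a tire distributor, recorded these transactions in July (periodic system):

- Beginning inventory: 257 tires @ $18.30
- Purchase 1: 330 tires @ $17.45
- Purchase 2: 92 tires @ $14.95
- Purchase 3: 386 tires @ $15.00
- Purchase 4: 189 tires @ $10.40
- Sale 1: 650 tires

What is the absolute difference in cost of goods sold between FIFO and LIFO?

$2,526.60

FIFO COGS: 257 @ $18.30 + 330 @ $17.45 + 63 @ $14.95 = $11,403.45
LIFO COGS: 189 @ $10.40 + 386 @ $15.00 + 75 @ $14.95 = $8,876.85
Difference = |$11,403.45 − $8,876.85| = $2,526.60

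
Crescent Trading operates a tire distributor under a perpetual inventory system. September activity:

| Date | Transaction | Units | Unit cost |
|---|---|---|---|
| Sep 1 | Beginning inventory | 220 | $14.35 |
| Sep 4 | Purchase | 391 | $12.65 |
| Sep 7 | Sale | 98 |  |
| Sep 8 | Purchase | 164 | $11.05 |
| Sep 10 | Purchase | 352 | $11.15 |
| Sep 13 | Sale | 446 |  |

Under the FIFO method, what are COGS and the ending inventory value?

COGS = $7,255.60; ending inventory = $6,584.55

Sep 7, 98 sold [FIFO — oldest first]: 98 @ $14.35 = $1,406.30
Sep 13, 446 sold [FIFO — oldest first]: 122 @ $14.35 + 324 @ $12.65 = $5,849.30
Total COGS = $1,406.30 + $5,849.30 = $7,255.60
Ending inventory: 67 @ $12.65 + 164 @ $11.05 + 352 @ $11.15 = $6,584.55
Check: goods available $13,840.15 = COGS $7,255.60 + ending $6,584.55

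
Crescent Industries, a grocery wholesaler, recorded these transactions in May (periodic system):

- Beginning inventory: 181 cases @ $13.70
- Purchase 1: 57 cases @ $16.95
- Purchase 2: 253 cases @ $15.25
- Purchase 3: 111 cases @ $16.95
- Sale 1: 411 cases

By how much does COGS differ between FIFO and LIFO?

FIFO COGS: 181 @ $13.70 + 57 @ $16.95 + 173 @ $15.25 = $6,084.10
LIFO COGS: 111 @ $16.95 + 253 @ $15.25 + 47 @ $16.95 = $6,536.35
Difference = |$6,084.10 − $6,536.35| = $452.25

$452.25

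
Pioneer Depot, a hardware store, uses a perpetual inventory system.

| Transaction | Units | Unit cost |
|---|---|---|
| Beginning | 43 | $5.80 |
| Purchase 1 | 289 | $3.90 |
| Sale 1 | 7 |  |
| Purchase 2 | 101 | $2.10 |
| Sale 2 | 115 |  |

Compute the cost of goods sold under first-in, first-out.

Sale 1 (7) [FIFO — oldest first]: 7 @ $5.80 = $40.60
Sale 2 (115) [FIFO — oldest first]: 36 @ $5.80 + 79 @ $3.90 = $516.90
Total COGS = $40.60 + $516.90 = $557.50
Ending inventory: 210 @ $3.90 + 101 @ $2.10 = $1,031.10

COGS = $557.50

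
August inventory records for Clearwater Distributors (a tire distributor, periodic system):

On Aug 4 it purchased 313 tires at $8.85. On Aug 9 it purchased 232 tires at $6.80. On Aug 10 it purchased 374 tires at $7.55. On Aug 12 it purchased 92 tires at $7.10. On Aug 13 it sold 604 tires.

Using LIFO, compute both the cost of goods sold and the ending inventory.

Aug 13, 604 sold [LIFO — newest first]: 92 @ $7.10 + 374 @ $7.55 + 138 @ $6.80 = $4,415.30
Ending inventory: 313 @ $8.85 + 94 @ $6.80 = $3,409.25

COGS = $4,415.30; ending inventory = $3,409.25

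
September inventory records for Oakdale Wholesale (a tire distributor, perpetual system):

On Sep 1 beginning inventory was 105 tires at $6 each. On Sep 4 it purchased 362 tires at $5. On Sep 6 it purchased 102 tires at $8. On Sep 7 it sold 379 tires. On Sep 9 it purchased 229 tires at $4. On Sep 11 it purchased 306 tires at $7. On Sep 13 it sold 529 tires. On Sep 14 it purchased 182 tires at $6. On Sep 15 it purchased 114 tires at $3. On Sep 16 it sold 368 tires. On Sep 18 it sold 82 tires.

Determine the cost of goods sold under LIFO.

COGS = $7,496

Sep 7, 379 sold [LIFO — newest first]: 102 @ $8 + 277 @ $5 = $2,201
Sep 13, 529 sold [LIFO — newest first]: 306 @ $7 + 223 @ $4 = $3,034
Sep 16, 368 sold [LIFO — newest first]: 114 @ $3 + 182 @ $6 + 6 @ $4 + 66 @ $5 = $1,788
Sep 18, 82 sold [LIFO — newest first]: 19 @ $5 + 63 @ $6 = $473
Total COGS = $2,201 + $3,034 + $1,788 + $473 = $7,496
Ending inventory: 42 @ $6 = $252
Check: goods available $7,748 = COGS $7,496 + ending $252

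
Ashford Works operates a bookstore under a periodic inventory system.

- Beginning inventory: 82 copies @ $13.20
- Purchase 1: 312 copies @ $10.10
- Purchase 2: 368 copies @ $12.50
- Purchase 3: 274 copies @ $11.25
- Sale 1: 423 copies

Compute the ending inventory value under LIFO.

Ending inventory = $6,971.10

Sale 1 (423) [LIFO — newest first]: 274 @ $11.25 + 149 @ $12.50 = $4,945.00
Ending inventory: 82 @ $13.20 + 312 @ $10.10 + 219 @ $12.50 = $6,971.10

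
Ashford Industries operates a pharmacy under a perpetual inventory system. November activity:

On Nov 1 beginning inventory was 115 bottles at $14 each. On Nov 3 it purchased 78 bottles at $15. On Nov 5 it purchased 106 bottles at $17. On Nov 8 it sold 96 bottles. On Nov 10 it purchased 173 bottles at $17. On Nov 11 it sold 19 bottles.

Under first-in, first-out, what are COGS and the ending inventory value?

COGS = $1,610; ending inventory = $5,913

Nov 8, 96 sold [FIFO — oldest first]: 96 @ $14 = $1,344
Nov 11, 19 sold [FIFO — oldest first]: 19 @ $14 = $266
Total COGS = $1,344 + $266 = $1,610
Ending inventory: 78 @ $15 + 106 @ $17 + 173 @ $17 = $5,913
Check: goods available $7,523 = COGS $1,610 + ending $5,913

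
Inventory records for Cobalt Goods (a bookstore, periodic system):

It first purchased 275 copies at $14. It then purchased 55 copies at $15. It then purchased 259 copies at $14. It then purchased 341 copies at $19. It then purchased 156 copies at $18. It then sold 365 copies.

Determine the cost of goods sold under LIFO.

Sale 1 (365) [LIFO — newest first]: 156 @ $18 + 209 @ $19 = $6,779
Ending inventory: 275 @ $14 + 55 @ $15 + 259 @ $14 + 132 @ $19 = $10,809

COGS = $6,779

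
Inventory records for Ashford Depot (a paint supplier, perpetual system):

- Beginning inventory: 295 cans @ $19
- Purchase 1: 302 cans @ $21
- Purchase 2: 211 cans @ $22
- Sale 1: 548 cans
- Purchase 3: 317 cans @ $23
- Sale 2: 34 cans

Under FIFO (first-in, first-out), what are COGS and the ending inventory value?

Sale 1 (548) [FIFO — oldest first]: 295 @ $19 + 253 @ $21 = $10,918
Sale 2 (34) [FIFO — oldest first]: 34 @ $21 = $714
Total COGS = $10,918 + $714 = $11,632
Ending inventory: 15 @ $21 + 211 @ $22 + 317 @ $23 = $12,248

COGS = $11,632; ending inventory = $12,248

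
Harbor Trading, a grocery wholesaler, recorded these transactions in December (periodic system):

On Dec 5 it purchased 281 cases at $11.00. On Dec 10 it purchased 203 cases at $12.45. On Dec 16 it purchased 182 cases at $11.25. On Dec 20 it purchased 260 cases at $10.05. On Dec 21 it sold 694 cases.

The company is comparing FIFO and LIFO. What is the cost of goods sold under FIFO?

COGS = $7,947.25

FIFO COGS: 281 @ $11.00 + 203 @ $12.45 + 182 @ $11.25 + 28 @ $10.05 = $7,947.25
LIFO COGS: 260 @ $10.05 + 182 @ $11.25 + 203 @ $12.45 + 49 @ $11.00 = $7,726.85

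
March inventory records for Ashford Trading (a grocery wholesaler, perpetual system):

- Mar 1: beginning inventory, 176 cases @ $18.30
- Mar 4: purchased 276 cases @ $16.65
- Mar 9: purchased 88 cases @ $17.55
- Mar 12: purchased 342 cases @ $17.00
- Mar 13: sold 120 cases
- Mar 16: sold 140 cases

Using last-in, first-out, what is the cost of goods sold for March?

COGS = $4,420.00

Mar 13, 120 sold [LIFO — newest first]: 120 @ $17.00 = $2,040.00
Mar 16, 140 sold [LIFO — newest first]: 140 @ $17.00 = $2,380.00
Total COGS = $2,040.00 + $2,380.00 = $4,420.00
Ending inventory: 176 @ $18.30 + 276 @ $16.65 + 88 @ $17.55 + 82 @ $17.00 = $10,754.60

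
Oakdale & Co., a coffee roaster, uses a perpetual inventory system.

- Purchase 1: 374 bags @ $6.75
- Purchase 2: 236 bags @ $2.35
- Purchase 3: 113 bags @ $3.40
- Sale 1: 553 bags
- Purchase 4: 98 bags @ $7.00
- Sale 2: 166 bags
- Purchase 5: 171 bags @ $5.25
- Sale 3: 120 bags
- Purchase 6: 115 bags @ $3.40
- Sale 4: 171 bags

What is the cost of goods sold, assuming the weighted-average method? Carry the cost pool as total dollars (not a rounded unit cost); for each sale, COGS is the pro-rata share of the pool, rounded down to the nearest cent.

After Purchase 1: 374 on hand, pool $2,524.50 (≈ $6.7500 each)
After Purchase 2: 610 on hand, pool $3,079.10 (≈ $5.0477 each)
After Purchase 3: 723 on hand, pool $3,463.30 (≈ $4.7902 each)
Sale 1, sell 553: 553/723 × $3,463.30 → $2,648.96
After Purchase 4: 268 on hand, pool $1,500.34 (≈ $5.5983 each)
Sale 2, sell 166: 166/268 × $1,500.34 → $929.31
After Purchase 5: 273 on hand, pool $1,468.78 (≈ $5.3801 each)
Sale 3, sell 120: 120/273 × $1,468.78 → $645.61
After Purchase 6: 268 on hand, pool $1,214.17 (≈ $4.5305 each)
Sale 4, sell 171: 171/268 × $1,214.17 → $774.71
Total COGS = $2,648.96 + $929.31 + $645.61 + $774.71 = $4,998.59
Ending inventory (cost pool remaining) = $439.46
Check: goods available $5,438.05 = COGS $4,998.59 + ending $439.46

COGS = $4,998.59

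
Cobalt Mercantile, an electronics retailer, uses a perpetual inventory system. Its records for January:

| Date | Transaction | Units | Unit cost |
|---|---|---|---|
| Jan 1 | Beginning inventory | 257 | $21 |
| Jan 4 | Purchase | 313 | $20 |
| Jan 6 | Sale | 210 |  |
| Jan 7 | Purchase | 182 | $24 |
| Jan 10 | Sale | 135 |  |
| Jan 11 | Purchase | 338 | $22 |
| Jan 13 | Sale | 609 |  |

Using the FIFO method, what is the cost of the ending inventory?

Ending inventory = $2,992

Jan 6, 210 sold [FIFO — oldest first]: 210 @ $21 = $4,410
Jan 10, 135 sold [FIFO — oldest first]: 47 @ $21 + 88 @ $20 = $2,747
Jan 13, 609 sold [FIFO — oldest first]: 225 @ $20 + 182 @ $24 + 202 @ $22 = $13,312
Total COGS = $4,410 + $2,747 + $13,312 = $20,469
Ending inventory: 136 @ $22 = $2,992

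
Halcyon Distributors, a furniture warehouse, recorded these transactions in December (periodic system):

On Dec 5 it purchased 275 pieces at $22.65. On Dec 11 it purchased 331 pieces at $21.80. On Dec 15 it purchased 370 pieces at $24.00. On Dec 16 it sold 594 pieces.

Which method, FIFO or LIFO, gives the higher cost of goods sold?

LIFO

FIFO COGS: 275 @ $22.65 + 319 @ $21.80 = $13,182.95
LIFO COGS: 370 @ $24.00 + 224 @ $21.80 = $13,763.20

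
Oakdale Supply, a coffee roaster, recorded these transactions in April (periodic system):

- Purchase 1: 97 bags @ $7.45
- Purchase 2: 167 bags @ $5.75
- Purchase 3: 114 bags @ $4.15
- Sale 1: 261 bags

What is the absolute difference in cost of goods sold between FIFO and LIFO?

$347.30

FIFO COGS: 97 @ $7.45 + 164 @ $5.75 = $1,665.65
LIFO COGS: 114 @ $4.15 + 147 @ $5.75 = $1,318.35
Difference = |$1,665.65 − $1,318.35| = $347.30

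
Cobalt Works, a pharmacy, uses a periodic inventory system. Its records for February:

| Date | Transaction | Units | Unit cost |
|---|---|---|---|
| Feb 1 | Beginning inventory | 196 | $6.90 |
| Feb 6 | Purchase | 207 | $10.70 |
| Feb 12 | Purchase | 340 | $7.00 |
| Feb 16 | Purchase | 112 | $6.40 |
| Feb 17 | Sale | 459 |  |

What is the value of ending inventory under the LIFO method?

Feb 17, 459 sold [LIFO — newest first]: 112 @ $6.40 + 340 @ $7.00 + 7 @ $10.70 = $3,171.70
Ending inventory: 196 @ $6.90 + 200 @ $10.70 = $3,492.40
Check: goods available $6,664.10 = COGS $3,171.70 + ending $3,492.40

Ending inventory = $3,492.40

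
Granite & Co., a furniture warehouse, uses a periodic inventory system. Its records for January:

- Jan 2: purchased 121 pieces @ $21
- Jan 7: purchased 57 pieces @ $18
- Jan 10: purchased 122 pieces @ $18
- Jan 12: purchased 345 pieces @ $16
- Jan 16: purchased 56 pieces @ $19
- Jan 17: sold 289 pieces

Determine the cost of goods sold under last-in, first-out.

COGS = $4,792

Jan 17, 289 sold [LIFO — newest first]: 56 @ $19 + 233 @ $16 = $4,792
Ending inventory: 121 @ $21 + 57 @ $18 + 122 @ $18 + 112 @ $16 = $7,555
Check: goods available $12,347 = COGS $4,792 + ending $7,555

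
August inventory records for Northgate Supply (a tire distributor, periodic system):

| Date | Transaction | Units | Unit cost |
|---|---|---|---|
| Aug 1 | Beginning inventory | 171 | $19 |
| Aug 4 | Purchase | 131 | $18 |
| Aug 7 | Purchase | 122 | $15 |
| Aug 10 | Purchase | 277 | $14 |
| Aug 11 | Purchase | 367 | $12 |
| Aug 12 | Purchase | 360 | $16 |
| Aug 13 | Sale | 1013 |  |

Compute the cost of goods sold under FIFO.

COGS = $15,059

Aug 13, 1013 sold [FIFO — oldest first]: 171 @ $19 + 131 @ $18 + 122 @ $15 + 277 @ $14 + 312 @ $12 = $15,059
Ending inventory: 55 @ $12 + 360 @ $16 = $6,420
Check: goods available $21,479 = COGS $15,059 + ending $6,420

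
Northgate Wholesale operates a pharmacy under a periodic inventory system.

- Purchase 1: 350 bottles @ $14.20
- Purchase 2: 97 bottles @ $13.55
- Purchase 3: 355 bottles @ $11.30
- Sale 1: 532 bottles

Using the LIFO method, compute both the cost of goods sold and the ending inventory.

Sale 1 (532) [LIFO — newest first]: 355 @ $11.30 + 97 @ $13.55 + 80 @ $14.20 = $6,461.85
Ending inventory: 270 @ $14.20 = $3,834.00
Check: goods available $10,295.85 = COGS $6,461.85 + ending $3,834.00

COGS = $6,461.85; ending inventory = $3,834.00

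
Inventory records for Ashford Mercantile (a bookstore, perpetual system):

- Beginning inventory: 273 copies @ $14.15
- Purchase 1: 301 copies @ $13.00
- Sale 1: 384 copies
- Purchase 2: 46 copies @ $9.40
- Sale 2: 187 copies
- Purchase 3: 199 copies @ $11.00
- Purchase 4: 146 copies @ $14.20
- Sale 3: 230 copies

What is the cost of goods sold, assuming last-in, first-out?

Sale 1 (384) [LIFO — newest first]: 301 @ $13.00 + 83 @ $14.15 = $5,087.45
Sale 2 (187) [LIFO — newest first]: 46 @ $9.40 + 141 @ $14.15 = $2,427.55
Sale 3 (230) [LIFO — newest first]: 146 @ $14.20 + 84 @ $11.00 = $2,997.20
Total COGS = $5,087.45 + $2,427.55 + $2,997.20 = $10,512.20
Ending inventory: 49 @ $14.15 + 115 @ $11.00 = $1,958.35

COGS = $10,512.20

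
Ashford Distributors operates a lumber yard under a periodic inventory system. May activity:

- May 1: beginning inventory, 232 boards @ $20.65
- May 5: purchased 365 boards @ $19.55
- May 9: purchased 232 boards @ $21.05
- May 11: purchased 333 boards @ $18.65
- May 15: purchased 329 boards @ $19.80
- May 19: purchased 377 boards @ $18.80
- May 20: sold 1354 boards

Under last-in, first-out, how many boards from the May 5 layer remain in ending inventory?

282

May 20, 1354 sold [LIFO — newest first]: 377 @ $18.80 + 329 @ $19.80 + 333 @ $18.65 + 232 @ $21.05 + 83 @ $19.55 = $26,318.50
Ending inventory: 232 @ $20.65 + 282 @ $19.55 = $10,303.90
Check: goods available $36,622.40 = COGS $26,318.50 + ending $10,303.90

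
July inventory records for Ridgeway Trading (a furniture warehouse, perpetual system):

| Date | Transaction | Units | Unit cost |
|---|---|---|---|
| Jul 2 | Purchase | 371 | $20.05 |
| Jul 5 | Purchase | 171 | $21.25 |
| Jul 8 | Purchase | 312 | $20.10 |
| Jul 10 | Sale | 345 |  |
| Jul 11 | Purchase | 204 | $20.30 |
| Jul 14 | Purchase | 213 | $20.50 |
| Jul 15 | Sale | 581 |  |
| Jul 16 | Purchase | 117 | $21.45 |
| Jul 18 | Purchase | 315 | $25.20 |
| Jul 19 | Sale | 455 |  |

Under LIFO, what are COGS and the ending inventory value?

Jul 10, 345 sold [LIFO — newest first]: 312 @ $20.10 + 33 @ $21.25 = $6,972.45
Jul 15, 581 sold [LIFO — newest first]: 213 @ $20.50 + 204 @ $20.30 + 138 @ $21.25 + 26 @ $20.05 = $11,961.50
Jul 19, 455 sold [LIFO — newest first]: 315 @ $25.20 + 117 @ $21.45 + 23 @ $20.05 = $10,908.80
Total COGS = $6,972.45 + $11,961.50 + $10,908.80 = $29,842.75
Ending inventory: 322 @ $20.05 = $6,456.10

COGS = $29,842.75; ending inventory = $6,456.10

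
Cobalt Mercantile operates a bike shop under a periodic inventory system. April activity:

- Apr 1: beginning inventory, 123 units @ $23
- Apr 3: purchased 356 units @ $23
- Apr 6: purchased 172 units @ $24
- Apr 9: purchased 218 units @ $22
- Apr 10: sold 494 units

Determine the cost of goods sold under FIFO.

COGS = $11,377

Apr 10, 494 sold [FIFO — oldest first]: 123 @ $23 + 356 @ $23 + 15 @ $24 = $11,377
Ending inventory: 157 @ $24 + 218 @ $22 = $8,564
Check: goods available $19,941 = COGS $11,377 + ending $8,564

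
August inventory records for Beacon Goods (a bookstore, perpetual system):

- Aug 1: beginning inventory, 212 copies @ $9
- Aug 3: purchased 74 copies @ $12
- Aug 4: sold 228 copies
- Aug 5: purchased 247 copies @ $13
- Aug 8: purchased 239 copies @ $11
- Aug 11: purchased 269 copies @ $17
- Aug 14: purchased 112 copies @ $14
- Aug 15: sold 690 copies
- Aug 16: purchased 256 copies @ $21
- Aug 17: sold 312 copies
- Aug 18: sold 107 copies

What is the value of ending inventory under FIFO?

Ending inventory = $1,512

Aug 4, 228 sold [FIFO — oldest first]: 212 @ $9 + 16 @ $12 = $2,100
Aug 15, 690 sold [FIFO — oldest first]: 58 @ $12 + 247 @ $13 + 239 @ $11 + 146 @ $17 = $9,018
Aug 17, 312 sold [FIFO — oldest first]: 123 @ $17 + 112 @ $14 + 77 @ $21 = $5,276
Aug 18, 107 sold [FIFO — oldest first]: 107 @ $21 = $2,247
Total COGS = $2,100 + $9,018 + $5,276 + $2,247 = $18,641
Ending inventory: 72 @ $21 = $1,512
Check: goods available $20,153 = COGS $18,641 + ending $1,512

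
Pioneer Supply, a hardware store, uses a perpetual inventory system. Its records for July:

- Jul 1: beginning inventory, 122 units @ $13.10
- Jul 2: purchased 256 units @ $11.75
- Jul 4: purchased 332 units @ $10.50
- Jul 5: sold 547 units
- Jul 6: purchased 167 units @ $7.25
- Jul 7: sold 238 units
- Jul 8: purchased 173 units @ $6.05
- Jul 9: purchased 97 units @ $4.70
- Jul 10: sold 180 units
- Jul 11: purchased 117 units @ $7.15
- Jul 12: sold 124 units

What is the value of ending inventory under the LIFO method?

Jul 5, 547 sold [LIFO — newest first]: 332 @ $10.50 + 215 @ $11.75 = $6,012.25
Jul 7, 238 sold [LIFO — newest first]: 167 @ $7.25 + 41 @ $11.75 + 30 @ $13.10 = $2,085.50
Jul 10, 180 sold [LIFO — newest first]: 97 @ $4.70 + 83 @ $6.05 = $958.05
Jul 12, 124 sold [LIFO — newest first]: 117 @ $7.15 + 7 @ $6.05 = $878.90
Total COGS = $6,012.25 + $2,085.50 + $958.05 + $878.90 = $9,934.70
Ending inventory: 92 @ $13.10 + 83 @ $6.05 = $1,707.35

Ending inventory = $1,707.35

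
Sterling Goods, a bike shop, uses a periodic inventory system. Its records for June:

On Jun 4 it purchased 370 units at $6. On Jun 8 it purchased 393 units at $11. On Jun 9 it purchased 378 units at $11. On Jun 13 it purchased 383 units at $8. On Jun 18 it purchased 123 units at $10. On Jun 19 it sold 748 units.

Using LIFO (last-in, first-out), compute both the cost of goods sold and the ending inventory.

Jun 19, 748 sold [LIFO — newest first]: 123 @ $10 + 383 @ $8 + 242 @ $11 = $6,956
Ending inventory: 370 @ $6 + 393 @ $11 + 136 @ $11 = $8,039

COGS = $6,956; ending inventory = $8,039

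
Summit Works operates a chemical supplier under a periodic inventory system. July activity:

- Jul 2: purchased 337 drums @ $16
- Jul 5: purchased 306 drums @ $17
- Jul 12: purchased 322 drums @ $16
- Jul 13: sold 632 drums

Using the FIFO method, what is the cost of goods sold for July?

COGS = $10,407

Jul 13, 632 sold [FIFO — oldest first]: 337 @ $16 + 295 @ $17 = $10,407
Ending inventory: 11 @ $17 + 322 @ $16 = $5,339
Check: goods available $15,746 = COGS $10,407 + ending $5,339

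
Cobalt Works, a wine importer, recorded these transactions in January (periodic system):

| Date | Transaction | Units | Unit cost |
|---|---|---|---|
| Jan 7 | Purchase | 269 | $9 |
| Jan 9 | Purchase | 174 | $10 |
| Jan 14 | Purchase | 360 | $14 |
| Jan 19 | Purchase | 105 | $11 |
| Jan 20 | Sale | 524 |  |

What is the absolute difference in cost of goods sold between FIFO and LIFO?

FIFO COGS: 269 @ $9 + 174 @ $10 + 81 @ $14 = $5,295
LIFO COGS: 105 @ $11 + 360 @ $14 + 59 @ $10 = $6,785
Difference = |$5,295 − $6,785| = $1,490

$1,490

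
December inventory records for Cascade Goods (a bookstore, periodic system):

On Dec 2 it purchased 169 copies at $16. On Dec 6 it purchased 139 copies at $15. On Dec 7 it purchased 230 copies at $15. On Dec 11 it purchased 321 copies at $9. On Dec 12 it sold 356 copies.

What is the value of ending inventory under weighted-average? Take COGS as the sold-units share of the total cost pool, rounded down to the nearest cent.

Ending inventory = $6,516.17

Dec 12, sell 356: 356/859 × $11,128.00 → $4,611.83
Ending inventory (cost pool remaining) = $6,516.17
Check: goods available $11,128.00 = COGS $4,611.83 + ending $6,516.17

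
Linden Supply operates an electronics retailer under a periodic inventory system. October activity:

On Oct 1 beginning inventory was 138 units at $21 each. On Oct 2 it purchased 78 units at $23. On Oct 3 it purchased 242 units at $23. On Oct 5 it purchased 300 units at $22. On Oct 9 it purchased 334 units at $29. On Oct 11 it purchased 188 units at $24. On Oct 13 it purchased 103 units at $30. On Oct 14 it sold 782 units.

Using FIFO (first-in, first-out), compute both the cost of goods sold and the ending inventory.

Oct 14, 782 sold [FIFO — oldest first]: 138 @ $21 + 78 @ $23 + 242 @ $23 + 300 @ $22 + 24 @ $29 = $17,554
Ending inventory: 310 @ $29 + 188 @ $24 + 103 @ $30 = $16,592

COGS = $17,554; ending inventory = $16,592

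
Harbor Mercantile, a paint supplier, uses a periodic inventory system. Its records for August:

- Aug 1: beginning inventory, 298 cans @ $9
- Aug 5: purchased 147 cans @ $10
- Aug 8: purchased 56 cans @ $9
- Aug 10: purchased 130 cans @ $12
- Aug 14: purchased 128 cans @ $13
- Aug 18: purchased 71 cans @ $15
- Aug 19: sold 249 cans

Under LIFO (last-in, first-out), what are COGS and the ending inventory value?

COGS = $3,329; ending inventory = $5,616

Aug 19, 249 sold [LIFO — newest first]: 71 @ $15 + 128 @ $13 + 50 @ $12 = $3,329
Ending inventory: 298 @ $9 + 147 @ $10 + 56 @ $9 + 80 @ $12 = $5,616
Check: goods available $8,945 = COGS $3,329 + ending $5,616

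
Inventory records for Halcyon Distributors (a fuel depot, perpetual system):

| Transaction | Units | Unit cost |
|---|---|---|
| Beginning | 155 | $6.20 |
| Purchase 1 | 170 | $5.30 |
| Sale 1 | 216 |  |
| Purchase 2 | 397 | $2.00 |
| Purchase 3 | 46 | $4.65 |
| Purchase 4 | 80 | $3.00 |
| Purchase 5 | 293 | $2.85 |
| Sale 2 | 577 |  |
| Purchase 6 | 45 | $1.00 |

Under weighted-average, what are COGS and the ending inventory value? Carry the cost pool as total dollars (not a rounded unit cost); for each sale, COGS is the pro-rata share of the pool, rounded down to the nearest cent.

After Beginning: 155 on hand, pool $961.00 (≈ $6.2000 each)
After Purchase 1: 325 on hand, pool $1,862.00 (≈ $5.7292 each)
Sale 1, sell 216: 216/325 × $1,862.00 → $1,237.51
After Purchase 2: 506 on hand, pool $1,418.49 (≈ $2.8033 each)
After Purchase 3: 552 on hand, pool $1,632.39 (≈ $2.9572 each)
After Purchase 4: 632 on hand, pool $1,872.39 (≈ $2.9626 each)
After Purchase 5: 925 on hand, pool $2,707.44 (≈ $2.9270 each)
Sale 2, sell 577: 577/925 × $2,707.44 → $1,688.85
After Purchase 6: 393 on hand, pool $1,063.59 (≈ $2.7063 each)
Total COGS = $1,237.51 + $1,688.85 = $2,926.36
Ending inventory (cost pool remaining) = $1,063.59
Check: goods available $3,989.95 = COGS $2,926.36 + ending $1,063.59

COGS = $2,926.36; ending inventory = $1,063.59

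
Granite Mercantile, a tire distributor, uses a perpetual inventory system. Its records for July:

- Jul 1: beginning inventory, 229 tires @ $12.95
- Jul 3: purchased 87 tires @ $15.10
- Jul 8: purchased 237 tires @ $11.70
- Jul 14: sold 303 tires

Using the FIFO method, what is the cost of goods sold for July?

COGS = $4,082.95

Jul 14, 303 sold [FIFO — oldest first]: 229 @ $12.95 + 74 @ $15.10 = $4,082.95
Ending inventory: 13 @ $15.10 + 237 @ $11.70 = $2,969.20
Check: goods available $7,052.15 = COGS $4,082.95 + ending $2,969.20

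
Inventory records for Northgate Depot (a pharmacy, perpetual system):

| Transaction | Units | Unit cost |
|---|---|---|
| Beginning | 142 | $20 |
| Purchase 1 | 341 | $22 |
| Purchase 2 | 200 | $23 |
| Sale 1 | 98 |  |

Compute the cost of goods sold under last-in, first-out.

COGS = $2,254

Sale 1 (98) [LIFO — newest first]: 98 @ $23 = $2,254
Ending inventory: 142 @ $20 + 341 @ $22 + 102 @ $23 = $12,688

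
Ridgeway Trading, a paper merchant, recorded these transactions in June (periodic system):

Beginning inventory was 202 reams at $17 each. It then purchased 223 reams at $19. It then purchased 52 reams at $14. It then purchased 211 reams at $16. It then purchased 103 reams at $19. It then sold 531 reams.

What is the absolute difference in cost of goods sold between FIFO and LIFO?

FIFO COGS: 202 @ $17 + 223 @ $19 + 52 @ $14 + 54 @ $16 = $9,263
LIFO COGS: 103 @ $19 + 211 @ $16 + 52 @ $14 + 165 @ $19 = $9,196
Difference = |$9,263 − $9,196| = $67

$67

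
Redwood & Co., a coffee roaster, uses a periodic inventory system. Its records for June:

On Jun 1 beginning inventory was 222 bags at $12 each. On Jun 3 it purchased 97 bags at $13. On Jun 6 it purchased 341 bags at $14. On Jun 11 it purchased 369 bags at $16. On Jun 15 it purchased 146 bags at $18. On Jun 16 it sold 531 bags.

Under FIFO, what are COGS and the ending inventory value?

COGS = $6,893; ending inventory = $10,338

Jun 16, 531 sold [FIFO — oldest first]: 222 @ $12 + 97 @ $13 + 212 @ $14 = $6,893
Ending inventory: 129 @ $14 + 369 @ $16 + 146 @ $18 = $10,338
Check: goods available $17,231 = COGS $6,893 + ending $10,338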